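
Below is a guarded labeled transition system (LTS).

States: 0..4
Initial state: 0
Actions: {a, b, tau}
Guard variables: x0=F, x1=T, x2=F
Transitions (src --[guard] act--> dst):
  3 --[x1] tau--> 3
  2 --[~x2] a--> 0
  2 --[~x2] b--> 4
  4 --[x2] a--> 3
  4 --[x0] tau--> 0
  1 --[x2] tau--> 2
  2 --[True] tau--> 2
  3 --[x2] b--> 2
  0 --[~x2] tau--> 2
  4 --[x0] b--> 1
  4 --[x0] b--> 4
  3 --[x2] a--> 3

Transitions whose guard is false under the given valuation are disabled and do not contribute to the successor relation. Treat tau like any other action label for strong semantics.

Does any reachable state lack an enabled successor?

R = {0,2,4}
  0: tau→2  [1 out]
  2: a→0  b→4  tau→2  [3 out]
  4: ∅  [STUCK]
Path to 4: tau·b

Answer: DEADLOCK at state 4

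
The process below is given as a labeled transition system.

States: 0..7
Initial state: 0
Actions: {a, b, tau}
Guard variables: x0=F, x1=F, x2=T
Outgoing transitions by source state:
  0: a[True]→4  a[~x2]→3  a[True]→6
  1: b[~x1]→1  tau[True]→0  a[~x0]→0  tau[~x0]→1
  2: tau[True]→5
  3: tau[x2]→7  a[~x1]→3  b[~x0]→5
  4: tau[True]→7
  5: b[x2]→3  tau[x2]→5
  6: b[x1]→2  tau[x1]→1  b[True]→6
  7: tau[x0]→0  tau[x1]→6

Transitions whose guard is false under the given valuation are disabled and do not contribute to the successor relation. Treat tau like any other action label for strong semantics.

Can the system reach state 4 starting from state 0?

After dropping false guards: 14 live edges.
L0 = {0}
L1 = {4,6}  cumulative {0,4,6}
L2 = {7}  cumulative {0,4,6,7}
Reach set: {0,4,6,7}
witness 4: a

Answer: REACHABLE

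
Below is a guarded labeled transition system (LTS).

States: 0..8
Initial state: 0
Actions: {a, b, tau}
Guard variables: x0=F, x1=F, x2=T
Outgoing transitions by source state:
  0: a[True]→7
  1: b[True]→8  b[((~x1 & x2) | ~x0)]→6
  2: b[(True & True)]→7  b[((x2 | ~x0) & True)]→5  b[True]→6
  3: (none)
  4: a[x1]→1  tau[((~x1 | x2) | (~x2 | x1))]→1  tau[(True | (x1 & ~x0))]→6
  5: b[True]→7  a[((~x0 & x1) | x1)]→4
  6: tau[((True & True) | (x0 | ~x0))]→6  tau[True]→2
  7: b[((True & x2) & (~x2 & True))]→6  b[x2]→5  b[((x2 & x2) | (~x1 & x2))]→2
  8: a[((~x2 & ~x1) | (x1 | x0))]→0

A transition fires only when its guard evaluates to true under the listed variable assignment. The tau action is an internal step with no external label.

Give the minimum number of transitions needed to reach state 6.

Answer: 3

Working:
Breadth-first toward 6:
  Layer 0: {0}
  Layer 1: {7}
  Layer 2: {2,5}
  Layer 3: {6}
first hit 6 at d=3 via a·b·b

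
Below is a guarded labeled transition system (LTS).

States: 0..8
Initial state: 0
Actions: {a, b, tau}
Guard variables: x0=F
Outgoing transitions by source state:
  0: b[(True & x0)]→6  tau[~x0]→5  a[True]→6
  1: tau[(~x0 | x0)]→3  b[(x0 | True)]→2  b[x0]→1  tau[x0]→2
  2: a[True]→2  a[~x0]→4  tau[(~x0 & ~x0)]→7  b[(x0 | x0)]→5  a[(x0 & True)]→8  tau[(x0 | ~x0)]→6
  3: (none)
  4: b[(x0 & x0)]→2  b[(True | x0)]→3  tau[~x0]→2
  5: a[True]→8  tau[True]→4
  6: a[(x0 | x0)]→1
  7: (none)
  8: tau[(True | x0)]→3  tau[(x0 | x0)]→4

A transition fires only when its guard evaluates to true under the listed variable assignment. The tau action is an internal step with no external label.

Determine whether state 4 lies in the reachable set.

Guard filter leaves 13 enabled edge(s).
depth 0: {0}
depth 1: {5,6}  cumulative {0,5,6}
depth 2: {4,8}  cumulative {0,4,5,6,8}
depth 3: {2,3}  cumulative {0,2,3,4,5,6,8}
depth 4: {7}  cumulative {0,2,3,4,5,6,7,8}
R = {0,2,3,4,5,6,7,8}
witness 4: tau·tau

Answer: REACHABLE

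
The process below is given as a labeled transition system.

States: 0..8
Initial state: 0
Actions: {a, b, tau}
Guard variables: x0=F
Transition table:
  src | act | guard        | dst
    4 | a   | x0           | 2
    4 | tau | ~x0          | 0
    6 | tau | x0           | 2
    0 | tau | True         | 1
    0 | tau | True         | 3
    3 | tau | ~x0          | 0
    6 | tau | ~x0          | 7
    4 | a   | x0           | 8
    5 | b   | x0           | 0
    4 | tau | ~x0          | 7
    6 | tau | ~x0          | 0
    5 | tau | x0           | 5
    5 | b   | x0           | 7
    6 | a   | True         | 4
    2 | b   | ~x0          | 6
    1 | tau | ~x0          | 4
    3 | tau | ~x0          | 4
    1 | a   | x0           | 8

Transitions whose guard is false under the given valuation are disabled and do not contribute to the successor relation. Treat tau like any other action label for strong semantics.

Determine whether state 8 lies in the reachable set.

Answer: UNREACHABLE

Working:
After dropping false guards: 11 live edges.
L0 = {0}
L1 = {1,3}  total {0,1,3}
L2 = {4}  total {0,1,3,4}
L3 = {7}  total {0,1,3,4,7}
R = {0,1,3,4,7}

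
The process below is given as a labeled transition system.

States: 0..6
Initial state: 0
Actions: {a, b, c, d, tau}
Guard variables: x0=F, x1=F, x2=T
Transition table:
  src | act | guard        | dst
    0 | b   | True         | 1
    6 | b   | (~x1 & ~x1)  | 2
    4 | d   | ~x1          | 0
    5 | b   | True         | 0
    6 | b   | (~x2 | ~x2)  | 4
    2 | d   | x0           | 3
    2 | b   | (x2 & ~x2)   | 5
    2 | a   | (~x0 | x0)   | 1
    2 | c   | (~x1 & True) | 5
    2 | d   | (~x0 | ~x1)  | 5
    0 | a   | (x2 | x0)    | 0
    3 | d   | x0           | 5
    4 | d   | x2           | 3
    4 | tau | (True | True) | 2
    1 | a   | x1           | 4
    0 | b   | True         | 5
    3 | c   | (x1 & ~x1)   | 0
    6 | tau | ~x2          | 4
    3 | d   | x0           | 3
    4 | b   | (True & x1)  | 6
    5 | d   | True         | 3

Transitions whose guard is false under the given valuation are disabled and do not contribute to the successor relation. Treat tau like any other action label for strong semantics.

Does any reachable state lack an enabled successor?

R = {0,1,3,5}
  0: a→0  b→1  b→5  [3 out]
  1: ∅  [STUCK]
  3: ∅  [STUCK]
  5: b→0  d→3  [2 out]
witness 1: b

Answer: DEADLOCK at state 1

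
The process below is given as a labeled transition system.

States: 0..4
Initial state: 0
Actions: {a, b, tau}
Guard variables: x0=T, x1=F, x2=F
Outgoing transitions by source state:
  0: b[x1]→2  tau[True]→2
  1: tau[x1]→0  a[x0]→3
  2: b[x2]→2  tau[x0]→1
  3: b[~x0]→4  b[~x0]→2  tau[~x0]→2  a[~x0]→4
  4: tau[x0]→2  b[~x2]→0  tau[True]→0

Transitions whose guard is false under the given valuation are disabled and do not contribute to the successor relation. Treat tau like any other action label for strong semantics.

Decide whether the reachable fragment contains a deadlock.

Answer: DEADLOCK at state 3

Analysis:
R = {0,1,2,3}
  0: tau→2  [1 out]
  1: a→3  [1 out]
  2: tau→1  [1 out]
  3: ∅  [STUCK]
Path to 3: tau·tau·a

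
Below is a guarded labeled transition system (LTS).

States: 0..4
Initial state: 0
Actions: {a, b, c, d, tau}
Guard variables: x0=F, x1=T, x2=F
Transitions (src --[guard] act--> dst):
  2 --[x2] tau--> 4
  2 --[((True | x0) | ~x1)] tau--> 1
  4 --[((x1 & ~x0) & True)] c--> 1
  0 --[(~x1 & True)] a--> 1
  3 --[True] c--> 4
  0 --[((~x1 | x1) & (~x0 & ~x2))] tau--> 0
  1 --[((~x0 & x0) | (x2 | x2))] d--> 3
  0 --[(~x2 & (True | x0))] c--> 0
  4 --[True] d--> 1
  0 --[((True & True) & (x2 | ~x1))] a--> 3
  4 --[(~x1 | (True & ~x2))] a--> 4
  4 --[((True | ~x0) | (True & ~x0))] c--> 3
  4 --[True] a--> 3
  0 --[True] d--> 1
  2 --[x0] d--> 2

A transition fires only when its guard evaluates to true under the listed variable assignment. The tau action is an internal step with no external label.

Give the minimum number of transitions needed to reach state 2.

Answer: UNREACHABLE

Trace:
Breadth-first toward 2:
  L0 = {0}
  L1 = {1}
2 never appears.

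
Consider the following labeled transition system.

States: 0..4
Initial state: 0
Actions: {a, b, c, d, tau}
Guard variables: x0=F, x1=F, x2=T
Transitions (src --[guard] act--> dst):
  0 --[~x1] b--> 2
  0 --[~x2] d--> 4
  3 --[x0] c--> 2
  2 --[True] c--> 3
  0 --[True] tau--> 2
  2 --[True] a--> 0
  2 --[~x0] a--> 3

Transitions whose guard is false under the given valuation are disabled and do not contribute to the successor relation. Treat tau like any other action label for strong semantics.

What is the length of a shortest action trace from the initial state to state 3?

Answer: 2

Trace:
Breadth-first toward 3:
  L0 = {0}
  L1 = {2}
  L2 = {3}
first hit 3 at d=2 via b·a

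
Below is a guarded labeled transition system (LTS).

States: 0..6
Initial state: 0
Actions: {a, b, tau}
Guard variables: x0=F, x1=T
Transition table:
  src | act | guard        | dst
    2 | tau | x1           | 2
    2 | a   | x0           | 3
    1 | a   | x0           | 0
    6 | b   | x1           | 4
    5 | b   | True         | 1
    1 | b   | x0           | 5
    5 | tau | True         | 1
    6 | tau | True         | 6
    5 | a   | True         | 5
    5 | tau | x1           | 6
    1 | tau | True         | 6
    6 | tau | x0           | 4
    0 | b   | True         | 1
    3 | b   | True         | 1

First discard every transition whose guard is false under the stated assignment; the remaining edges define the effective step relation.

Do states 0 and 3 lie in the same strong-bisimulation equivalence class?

Refine partition for ~:
  P[0] = {{0,1,2,3,4,5,6}}
  P[1] = {{0,3},{1,2},{4},{5},{6}}
  P[2] = {{0,3},{1},{2},{4},{5},{6}}
Fixed point at round 3; 6 class(es).
class of 0: {0,3}; class of 3: {0,3}

Answer: BISIMILAR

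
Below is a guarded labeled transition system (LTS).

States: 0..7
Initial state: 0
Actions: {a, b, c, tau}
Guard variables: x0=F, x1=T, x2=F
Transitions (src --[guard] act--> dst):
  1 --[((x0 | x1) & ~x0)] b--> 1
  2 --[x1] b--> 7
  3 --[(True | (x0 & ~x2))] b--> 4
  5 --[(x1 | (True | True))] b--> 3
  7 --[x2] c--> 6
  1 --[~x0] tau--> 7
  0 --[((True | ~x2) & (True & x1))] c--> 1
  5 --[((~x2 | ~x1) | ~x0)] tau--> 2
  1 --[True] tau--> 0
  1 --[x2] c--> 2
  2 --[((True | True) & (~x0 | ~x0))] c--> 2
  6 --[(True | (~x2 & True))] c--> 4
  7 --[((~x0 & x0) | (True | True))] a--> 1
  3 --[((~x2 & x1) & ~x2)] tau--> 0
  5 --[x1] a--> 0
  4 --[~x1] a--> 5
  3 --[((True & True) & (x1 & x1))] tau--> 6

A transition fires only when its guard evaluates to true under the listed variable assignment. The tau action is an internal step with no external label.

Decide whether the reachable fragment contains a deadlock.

Answer: DEADLOCK-FREE

Working:
Reachable = {0,1,7}
  0: c→1  [1 out]
  1: b→1  tau→0  tau→7  [3 out]
  7: a→1  [1 out]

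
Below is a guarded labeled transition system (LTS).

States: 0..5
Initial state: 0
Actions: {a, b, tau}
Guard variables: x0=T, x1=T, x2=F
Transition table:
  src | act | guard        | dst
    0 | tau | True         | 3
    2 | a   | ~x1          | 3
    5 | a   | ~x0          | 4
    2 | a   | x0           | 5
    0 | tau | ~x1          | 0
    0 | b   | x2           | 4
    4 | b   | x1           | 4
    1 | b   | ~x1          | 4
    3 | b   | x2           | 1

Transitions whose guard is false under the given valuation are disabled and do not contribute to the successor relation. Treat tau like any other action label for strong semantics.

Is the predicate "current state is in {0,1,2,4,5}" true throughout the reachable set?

Answer: INVARIANT VIOLATED at state 3

Trace:
Allowed set {0,1,2,4,5}
Reachable = {0,3}
  0: safe
  3: outside
counterexample path to 3: tau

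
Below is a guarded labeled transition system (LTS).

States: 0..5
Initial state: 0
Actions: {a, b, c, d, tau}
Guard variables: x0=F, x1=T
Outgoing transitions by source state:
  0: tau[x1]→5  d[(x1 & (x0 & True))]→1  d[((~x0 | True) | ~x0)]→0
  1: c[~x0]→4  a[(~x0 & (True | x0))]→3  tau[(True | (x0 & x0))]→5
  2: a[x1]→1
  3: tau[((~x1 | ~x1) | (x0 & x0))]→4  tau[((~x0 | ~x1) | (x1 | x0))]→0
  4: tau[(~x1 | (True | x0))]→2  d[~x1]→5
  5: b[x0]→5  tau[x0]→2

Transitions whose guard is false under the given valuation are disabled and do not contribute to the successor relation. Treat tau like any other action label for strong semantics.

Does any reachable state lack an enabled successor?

R = {0,5}
  0: d→0  tau→5  [2 out]
  5: ∅  [STUCK]
trace reaching 5: tau

Answer: DEADLOCK at state 5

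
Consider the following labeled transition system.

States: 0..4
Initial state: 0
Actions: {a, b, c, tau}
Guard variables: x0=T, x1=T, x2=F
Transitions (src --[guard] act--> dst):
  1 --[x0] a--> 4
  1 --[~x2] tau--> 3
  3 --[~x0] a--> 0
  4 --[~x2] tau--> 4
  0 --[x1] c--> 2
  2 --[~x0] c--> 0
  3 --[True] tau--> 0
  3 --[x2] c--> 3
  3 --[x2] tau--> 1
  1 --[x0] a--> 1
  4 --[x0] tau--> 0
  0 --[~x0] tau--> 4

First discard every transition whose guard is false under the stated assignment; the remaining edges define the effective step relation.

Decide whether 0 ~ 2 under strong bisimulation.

Bisimulation quotient by refinement:
  π0 = {{0,1,2,3,4}}
  π1 = {{0},{1},{2},{3,4}}
  π2 = {{0},{1},{2},{3},{4}}
stable after 3 split(s): 5 block(s)
class of 0: {0}; class of 2: {2}

Answer: NOT BISIMILAR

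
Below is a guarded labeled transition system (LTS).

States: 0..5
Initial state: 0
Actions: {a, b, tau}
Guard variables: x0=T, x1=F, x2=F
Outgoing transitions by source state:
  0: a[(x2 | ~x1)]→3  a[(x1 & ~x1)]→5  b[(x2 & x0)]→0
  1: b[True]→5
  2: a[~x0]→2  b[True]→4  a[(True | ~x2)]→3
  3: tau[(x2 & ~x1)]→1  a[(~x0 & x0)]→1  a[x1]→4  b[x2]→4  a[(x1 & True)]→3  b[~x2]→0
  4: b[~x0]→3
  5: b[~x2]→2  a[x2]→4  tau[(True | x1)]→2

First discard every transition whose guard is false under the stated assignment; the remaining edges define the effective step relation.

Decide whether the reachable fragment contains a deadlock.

Answer: DEADLOCK-FREE

Trace:
Reachable = {0,3}
  0: a→3  [1 out]
  3: b→0  [1 out]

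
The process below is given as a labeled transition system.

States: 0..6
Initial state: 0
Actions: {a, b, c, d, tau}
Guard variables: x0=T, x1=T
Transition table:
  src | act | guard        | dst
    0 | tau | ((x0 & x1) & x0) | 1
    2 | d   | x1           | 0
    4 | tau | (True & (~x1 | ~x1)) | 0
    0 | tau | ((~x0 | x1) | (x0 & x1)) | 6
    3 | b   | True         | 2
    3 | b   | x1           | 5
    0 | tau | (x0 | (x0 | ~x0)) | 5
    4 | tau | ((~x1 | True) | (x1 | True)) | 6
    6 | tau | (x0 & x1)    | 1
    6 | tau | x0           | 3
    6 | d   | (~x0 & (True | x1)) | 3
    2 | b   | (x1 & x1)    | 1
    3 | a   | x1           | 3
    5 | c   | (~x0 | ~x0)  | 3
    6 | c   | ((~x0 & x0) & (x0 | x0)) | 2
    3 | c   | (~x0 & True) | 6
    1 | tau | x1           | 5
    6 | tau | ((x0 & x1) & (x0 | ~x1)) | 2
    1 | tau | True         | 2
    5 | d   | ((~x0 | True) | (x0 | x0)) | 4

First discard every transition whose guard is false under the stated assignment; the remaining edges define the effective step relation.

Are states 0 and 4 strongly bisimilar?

Bisimulation quotient by refinement:
  π0 = {{0,1,2,3,4,5,6}}
  π1 = {{0,1,4,6},{2},{3},{5}}
  π2 = {{0},{1},{2},{3},{4},{5},{6}}
stable after 3 split(s): 7 block(s)
0∈{0}, 4∈{4}

Answer: NOT BISIMILAR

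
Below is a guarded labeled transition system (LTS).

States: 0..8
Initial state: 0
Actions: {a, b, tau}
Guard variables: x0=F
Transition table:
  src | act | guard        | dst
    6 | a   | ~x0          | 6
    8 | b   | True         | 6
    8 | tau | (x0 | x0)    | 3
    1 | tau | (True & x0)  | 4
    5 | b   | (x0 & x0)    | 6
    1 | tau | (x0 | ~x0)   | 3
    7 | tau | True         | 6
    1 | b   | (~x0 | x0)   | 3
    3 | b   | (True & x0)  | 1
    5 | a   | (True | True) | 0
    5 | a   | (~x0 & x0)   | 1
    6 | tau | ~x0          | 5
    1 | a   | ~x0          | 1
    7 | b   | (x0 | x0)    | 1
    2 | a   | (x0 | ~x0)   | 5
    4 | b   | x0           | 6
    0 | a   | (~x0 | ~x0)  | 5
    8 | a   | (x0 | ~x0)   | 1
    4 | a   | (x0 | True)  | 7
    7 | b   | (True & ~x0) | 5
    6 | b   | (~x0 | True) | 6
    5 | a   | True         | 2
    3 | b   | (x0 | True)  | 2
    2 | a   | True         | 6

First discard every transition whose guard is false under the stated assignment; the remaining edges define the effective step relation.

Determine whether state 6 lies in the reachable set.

Answer: REACHABLE

Trace:
17 transition(s) survive guard evaluation.
Layer 0: {0}
Layer 1: {5}  now seen {0,5}
Layer 2: {2}  now seen {0,2,5}
Layer 3: {6}  now seen {0,2,5,6}
R = {0,2,5,6}
Path to 6: a·a·a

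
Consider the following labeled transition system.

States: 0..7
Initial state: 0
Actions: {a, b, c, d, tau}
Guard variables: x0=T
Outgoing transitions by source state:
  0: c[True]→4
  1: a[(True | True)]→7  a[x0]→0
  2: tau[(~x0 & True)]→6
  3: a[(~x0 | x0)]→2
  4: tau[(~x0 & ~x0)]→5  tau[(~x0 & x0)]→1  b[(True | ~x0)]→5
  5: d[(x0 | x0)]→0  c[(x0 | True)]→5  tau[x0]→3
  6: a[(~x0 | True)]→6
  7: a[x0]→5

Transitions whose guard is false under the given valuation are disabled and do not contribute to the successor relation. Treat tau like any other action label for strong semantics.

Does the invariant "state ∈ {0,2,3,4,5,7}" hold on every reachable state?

Answer: INVARIANT HOLDS

Trace:
Allowed set {0,2,3,4,5,7}
Reachable = {0,2,3,4,5}
  0: safe
  2: safe
  3: safe
  4: safe
  5: safe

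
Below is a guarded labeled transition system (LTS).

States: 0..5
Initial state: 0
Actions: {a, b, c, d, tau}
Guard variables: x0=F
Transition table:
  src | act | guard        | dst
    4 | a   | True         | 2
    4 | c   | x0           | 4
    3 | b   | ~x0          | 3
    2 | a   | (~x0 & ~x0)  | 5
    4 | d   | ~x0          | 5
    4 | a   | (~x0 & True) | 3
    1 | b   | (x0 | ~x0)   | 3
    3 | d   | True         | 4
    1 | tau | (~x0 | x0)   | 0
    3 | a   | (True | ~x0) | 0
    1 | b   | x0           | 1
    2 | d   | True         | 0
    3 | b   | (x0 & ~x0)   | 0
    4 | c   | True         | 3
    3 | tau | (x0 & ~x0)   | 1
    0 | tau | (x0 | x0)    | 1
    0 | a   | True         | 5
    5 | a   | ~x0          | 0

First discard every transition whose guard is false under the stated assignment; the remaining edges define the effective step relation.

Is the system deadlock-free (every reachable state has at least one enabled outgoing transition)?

Answer: DEADLOCK-FREE

Working:
Reachable = {0,5}
  0: a→5  [1 exit(s)]
  5: a→0  [1 exit(s)]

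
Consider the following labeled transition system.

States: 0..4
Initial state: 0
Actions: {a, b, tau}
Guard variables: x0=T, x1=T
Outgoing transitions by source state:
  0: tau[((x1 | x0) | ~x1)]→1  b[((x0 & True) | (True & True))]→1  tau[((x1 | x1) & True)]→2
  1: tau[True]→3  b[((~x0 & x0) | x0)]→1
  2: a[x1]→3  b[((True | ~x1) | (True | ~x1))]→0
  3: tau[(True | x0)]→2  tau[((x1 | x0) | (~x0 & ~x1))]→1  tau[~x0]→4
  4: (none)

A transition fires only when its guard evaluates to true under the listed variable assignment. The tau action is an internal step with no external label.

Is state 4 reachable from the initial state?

Answer: UNREACHABLE

Trace:
9 transition(s) survive guard evaluation.
Layer 0: {0}
Layer 1: {1,2}  cumulative {0,1,2}
Layer 2: {3}  cumulative {0,1,2,3}
Reachable = {0,1,2,3}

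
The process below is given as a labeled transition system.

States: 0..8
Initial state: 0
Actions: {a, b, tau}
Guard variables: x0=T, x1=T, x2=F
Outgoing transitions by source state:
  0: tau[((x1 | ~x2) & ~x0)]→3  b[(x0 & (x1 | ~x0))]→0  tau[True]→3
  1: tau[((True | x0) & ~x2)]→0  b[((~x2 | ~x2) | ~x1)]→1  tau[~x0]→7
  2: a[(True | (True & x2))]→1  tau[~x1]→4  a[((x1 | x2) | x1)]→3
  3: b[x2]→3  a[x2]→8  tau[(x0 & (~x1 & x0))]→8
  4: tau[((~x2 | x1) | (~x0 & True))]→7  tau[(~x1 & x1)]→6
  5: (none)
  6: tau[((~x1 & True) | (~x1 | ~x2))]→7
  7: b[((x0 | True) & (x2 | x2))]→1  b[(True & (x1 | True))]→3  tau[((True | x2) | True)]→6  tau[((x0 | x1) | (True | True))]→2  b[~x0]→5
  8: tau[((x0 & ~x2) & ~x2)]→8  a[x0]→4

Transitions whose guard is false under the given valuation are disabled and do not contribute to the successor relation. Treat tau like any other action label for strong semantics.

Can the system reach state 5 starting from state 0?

Answer: UNREACHABLE

Working:
Guard filter leaves 13 enabled edge(s).
depth 0: {0}
depth 1: {3}  now seen {0,3}
Reachable = {0,3}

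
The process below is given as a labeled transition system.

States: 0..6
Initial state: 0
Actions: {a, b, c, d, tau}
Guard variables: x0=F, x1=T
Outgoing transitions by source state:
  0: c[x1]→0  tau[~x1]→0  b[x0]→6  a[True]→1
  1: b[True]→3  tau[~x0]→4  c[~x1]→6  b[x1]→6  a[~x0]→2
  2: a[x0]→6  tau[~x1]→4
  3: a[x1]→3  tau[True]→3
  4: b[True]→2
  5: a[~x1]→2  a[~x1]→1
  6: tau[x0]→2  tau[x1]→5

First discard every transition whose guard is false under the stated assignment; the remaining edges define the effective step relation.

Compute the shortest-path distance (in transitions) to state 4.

BFS to 4:
  L0 = {0}
  L1 = {1}
  L2 = {2,3,4,6}
4 enters at depth 2; path a·tau

Answer: 2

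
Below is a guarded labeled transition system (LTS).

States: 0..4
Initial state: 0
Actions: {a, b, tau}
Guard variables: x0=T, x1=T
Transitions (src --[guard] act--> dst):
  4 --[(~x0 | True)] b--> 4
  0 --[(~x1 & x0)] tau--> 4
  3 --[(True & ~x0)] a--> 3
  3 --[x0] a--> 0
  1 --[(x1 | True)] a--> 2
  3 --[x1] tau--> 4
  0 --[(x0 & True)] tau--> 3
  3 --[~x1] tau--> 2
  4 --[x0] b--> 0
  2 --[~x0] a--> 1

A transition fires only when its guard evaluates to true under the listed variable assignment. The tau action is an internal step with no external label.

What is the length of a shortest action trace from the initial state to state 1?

Answer: UNREACHABLE

Working:
BFS to 1:
  Layer 0: {0}
  Layer 1: {3}
  Layer 2: {4}
1 never appears.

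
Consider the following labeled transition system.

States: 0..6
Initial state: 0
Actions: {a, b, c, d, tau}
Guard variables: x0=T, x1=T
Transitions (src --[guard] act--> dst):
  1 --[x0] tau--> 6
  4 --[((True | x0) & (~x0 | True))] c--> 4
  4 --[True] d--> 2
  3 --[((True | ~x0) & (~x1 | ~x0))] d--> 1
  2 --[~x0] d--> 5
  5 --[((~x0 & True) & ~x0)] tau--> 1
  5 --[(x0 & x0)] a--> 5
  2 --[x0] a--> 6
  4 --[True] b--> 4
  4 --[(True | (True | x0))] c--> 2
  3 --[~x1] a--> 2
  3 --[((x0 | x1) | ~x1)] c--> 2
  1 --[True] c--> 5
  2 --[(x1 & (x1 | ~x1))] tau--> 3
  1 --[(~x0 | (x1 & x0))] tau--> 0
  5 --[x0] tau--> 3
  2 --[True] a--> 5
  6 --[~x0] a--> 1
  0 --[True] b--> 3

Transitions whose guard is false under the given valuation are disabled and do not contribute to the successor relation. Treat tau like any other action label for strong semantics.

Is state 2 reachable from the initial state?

14 transition(s) survive guard evaluation.
depth 0: {0}
depth 1: {3}  total {0,3}
depth 2: {2}  total {0,2,3}
depth 3: {5,6}  total {0,2,3,5,6}
Reachable = {0,2,3,5,6}
witness 2: b·c

Answer: REACHABLE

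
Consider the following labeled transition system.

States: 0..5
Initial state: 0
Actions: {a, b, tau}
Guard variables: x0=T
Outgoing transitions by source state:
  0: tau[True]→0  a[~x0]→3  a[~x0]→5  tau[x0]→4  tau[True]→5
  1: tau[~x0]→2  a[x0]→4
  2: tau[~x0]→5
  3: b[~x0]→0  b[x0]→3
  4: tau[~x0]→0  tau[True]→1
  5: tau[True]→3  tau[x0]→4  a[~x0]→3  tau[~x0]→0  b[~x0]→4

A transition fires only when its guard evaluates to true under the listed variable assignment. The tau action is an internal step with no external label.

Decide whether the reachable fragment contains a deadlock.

Answer: DEADLOCK-FREE

Working:
Reach set: {0,1,3,4,5}
  0: tau→0  tau→4  tau→5  [3 out]
  1: a→4  [1 out]
  3: b→3  [1 out]
  4: tau→1  [1 out]
  5: tau→3  tau→4  [2 out]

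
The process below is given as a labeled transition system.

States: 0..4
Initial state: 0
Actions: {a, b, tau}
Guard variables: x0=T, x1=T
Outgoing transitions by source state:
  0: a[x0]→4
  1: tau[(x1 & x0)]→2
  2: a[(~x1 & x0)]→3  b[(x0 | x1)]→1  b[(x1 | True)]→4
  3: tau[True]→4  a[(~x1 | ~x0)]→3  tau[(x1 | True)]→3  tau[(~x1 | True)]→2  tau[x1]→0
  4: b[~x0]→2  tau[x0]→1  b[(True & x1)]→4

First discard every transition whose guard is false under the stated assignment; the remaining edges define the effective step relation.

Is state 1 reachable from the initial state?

Guard filter leaves 10 enabled edge(s).
L0 = {0}
L1 = {4}  cumulative {0,4}
L2 = {1}  cumulative {0,1,4}
L3 = {2}  cumulative {0,1,2,4}
Reach set: {0,1,2,4}
trace reaching 1: a·tau

Answer: REACHABLE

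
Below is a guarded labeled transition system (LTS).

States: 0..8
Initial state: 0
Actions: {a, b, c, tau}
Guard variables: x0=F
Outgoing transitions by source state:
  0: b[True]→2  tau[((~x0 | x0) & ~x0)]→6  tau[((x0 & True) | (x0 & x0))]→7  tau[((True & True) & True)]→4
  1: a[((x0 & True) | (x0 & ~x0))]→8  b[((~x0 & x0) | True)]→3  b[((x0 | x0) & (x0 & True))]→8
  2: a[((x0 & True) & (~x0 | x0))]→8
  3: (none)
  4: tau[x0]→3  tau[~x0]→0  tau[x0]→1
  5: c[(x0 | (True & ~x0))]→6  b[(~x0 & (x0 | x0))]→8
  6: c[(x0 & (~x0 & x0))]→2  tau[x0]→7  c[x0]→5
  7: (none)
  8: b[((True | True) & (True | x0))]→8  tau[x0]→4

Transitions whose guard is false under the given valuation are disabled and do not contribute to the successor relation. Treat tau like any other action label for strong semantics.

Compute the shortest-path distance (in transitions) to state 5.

Answer: UNREACHABLE

Analysis:
Layered search for 5:
  L0 = {0}
  L1 = {2,4,6}
5 never appears.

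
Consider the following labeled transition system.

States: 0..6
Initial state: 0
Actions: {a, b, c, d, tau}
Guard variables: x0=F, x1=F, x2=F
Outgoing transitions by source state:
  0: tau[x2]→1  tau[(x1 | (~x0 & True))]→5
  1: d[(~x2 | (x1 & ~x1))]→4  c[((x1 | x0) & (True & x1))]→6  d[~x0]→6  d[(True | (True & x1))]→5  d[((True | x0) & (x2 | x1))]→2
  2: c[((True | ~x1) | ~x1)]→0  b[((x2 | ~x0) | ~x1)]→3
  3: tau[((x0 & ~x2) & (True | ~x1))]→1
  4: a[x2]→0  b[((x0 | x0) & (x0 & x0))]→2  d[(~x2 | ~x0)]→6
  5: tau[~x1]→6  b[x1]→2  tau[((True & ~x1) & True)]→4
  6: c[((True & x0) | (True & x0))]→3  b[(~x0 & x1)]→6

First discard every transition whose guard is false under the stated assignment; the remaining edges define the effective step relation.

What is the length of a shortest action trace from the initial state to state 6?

Layered search for 6:
  depth 0: {0}
  depth 1: {5}
  depth 2: {4,6}
first hit 6 at d=2 via tau·tau

Answer: 2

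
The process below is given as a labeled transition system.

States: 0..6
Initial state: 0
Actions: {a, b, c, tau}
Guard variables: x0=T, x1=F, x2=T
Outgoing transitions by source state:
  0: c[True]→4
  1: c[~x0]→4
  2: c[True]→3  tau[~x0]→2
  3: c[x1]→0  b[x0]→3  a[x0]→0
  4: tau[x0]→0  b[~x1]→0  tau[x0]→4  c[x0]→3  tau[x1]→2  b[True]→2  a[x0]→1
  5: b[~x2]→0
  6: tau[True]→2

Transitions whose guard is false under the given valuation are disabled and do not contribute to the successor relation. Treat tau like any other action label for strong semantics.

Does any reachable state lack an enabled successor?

Reachable = {0,1,2,3,4}
  0: c→4  [1 out]
  1: ∅  [STUCK]
  2: c→3  [1 out]
  3: a→0  b→3  [2 out]
  4: a→1  b→0  b→2  c→3  tau→0  tau→4  [6 out]
trace reaching 1: c·a

Answer: DEADLOCK at state 1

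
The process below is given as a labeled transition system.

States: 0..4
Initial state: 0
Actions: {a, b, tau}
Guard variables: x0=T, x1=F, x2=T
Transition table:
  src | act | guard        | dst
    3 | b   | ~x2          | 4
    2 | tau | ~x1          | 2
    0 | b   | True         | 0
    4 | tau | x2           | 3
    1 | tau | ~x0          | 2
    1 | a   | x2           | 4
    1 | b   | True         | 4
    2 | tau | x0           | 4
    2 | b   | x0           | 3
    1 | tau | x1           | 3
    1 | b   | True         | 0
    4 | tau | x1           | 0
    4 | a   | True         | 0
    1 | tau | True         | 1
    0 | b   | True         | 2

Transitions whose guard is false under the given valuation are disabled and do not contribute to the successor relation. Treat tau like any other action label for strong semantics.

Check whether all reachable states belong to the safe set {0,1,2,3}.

Safe = {0,1,2,3}
Reach set: {0,2,3,4}
  0: ok
  2: ok
  3: ok
  4: outside
counterexample path to 4: b·tau

Answer: INVARIANT VIOLATED at state 4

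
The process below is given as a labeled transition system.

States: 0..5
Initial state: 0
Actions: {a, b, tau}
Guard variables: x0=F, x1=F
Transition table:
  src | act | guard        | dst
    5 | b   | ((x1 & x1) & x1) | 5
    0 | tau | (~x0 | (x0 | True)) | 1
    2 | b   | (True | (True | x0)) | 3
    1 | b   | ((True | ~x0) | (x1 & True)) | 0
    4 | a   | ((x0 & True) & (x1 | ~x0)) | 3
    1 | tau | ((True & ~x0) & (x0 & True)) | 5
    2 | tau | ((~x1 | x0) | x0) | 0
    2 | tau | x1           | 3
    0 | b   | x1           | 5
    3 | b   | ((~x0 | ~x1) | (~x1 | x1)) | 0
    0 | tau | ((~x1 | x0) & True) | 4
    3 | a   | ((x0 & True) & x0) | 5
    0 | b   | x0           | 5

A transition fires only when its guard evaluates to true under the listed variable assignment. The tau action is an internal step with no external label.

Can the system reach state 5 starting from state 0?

Answer: UNREACHABLE

Working:
Guard filter leaves 6 enabled edge(s).
depth 0: {0}
depth 1: {1,4}  total {0,1,4}
R = {0,1,4}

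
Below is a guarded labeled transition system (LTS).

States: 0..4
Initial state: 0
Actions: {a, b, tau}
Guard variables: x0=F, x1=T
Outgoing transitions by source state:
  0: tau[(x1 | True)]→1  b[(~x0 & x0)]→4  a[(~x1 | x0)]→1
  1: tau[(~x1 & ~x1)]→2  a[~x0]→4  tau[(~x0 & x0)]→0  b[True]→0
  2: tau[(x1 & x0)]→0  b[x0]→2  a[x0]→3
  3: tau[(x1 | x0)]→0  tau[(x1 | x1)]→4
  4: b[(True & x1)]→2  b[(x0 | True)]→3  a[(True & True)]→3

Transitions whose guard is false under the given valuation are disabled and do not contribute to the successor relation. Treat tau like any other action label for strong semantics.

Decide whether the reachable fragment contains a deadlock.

Reach set: {0,1,2,3,4}
  0: tau→1  [deg 1]
  1: a→4  b→0  [deg 2]
  2: ∅  [deadlock]
  3: tau→0  tau→4  [deg 2]
  4: a→3  b→2  b→3  [deg 3]
Path to 2: tau·a·b

Answer: DEADLOCK at state 2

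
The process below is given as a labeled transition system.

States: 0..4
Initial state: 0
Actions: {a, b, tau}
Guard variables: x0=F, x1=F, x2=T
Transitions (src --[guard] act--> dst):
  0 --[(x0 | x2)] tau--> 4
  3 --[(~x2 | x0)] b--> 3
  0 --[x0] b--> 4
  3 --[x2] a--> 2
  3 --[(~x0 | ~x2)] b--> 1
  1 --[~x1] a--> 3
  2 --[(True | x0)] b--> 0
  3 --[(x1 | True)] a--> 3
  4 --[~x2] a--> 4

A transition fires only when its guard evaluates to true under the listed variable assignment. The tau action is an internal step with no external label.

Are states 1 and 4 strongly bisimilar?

Answer: NOT BISIMILAR

Trace:
Refine partition for ~:
  round 0: {{0,1,2,3,4}}
  round 1: {{0},{1},{2},{3},{4}}
Fixed point at round 2; 5 class(es).
[1]={1}  [4]={4}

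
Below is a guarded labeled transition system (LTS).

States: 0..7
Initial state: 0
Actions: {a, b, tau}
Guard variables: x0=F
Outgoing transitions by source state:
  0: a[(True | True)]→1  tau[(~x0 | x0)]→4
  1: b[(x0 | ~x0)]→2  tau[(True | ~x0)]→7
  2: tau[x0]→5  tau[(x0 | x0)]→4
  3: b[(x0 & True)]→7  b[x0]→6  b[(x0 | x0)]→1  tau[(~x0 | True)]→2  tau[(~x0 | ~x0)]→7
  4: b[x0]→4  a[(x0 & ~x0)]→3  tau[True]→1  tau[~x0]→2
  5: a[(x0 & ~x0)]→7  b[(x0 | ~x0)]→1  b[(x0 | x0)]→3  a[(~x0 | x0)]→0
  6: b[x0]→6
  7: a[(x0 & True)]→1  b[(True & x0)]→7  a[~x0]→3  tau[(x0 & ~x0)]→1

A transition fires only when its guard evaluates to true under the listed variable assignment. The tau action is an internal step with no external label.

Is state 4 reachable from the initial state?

Answer: REACHABLE

Analysis:
After dropping false guards: 11 live edges.
Layer 0: {0}
Layer 1: {1,4}  total {0,1,4}
Layer 2: {2,7}  total {0,1,2,4,7}
Layer 3: {3}  total {0,1,2,3,4,7}
Reachable = {0,1,2,3,4,7}
trace reaching 4: tau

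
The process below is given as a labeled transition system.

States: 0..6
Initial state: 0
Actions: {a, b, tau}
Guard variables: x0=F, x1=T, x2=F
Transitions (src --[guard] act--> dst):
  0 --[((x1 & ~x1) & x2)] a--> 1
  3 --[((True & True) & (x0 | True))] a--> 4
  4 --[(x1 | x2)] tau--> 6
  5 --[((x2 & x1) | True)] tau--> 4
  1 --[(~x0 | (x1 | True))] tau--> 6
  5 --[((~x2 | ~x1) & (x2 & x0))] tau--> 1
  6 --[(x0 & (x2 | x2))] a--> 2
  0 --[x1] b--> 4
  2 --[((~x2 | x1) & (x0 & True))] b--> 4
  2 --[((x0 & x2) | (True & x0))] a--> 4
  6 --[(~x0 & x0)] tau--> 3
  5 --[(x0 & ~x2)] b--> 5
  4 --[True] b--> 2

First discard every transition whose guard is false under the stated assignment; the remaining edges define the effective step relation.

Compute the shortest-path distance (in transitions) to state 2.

Answer: 2

Trace:
BFS to 2:
  L0 = {0}
  L1 = {4}
  L2 = {2,6}
first hit 2 at d=2 via b·b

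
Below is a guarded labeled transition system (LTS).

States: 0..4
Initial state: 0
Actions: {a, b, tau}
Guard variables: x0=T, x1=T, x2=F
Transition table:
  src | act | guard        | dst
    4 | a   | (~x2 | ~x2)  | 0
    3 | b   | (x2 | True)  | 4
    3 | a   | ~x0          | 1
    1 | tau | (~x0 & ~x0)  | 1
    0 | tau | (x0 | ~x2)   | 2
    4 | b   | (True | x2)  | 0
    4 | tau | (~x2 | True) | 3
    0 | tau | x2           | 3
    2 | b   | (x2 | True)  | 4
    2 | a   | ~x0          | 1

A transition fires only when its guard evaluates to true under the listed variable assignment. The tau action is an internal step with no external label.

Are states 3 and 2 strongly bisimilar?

Answer: BISIMILAR

Working:
Compute ~ classes (split until stable):
  P[0] = {{0,1,2,3,4}}
  P[1] = {{0},{1},{2,3},{4}}
Fixed point at round 2; 4 class(es).
class of 3: {2,3}; class of 2: {2,3}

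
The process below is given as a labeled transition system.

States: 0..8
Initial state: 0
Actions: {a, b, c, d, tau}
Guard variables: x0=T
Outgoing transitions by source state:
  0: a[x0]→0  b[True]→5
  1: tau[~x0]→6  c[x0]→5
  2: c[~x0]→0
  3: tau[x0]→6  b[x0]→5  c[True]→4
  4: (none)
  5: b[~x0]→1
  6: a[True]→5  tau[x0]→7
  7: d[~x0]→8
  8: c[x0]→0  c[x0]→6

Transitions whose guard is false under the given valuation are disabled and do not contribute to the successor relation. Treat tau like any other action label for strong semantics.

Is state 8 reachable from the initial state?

Answer: UNREACHABLE

Working:
Guard filter leaves 10 enabled edge(s).
Layer 0: {0}
Layer 1: {5}  cumulative {0,5}
R = {0,5}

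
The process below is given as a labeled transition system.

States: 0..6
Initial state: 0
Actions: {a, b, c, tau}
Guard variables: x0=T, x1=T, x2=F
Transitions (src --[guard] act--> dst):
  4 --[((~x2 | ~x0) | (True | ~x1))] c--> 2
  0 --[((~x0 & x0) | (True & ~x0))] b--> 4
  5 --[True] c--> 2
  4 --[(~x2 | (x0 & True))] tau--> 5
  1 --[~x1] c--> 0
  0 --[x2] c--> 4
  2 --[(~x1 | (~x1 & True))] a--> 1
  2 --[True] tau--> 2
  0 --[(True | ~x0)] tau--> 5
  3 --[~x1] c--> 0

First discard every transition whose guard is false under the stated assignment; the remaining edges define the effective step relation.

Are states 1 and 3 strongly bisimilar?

Answer: BISIMILAR

Trace:
Compute ~ classes (split until stable):
  P[0] = {{0,1,2,3,4,5,6}}
  P[1] = {{0,2},{1,3,6},{4},{5}}
  P[2] = {{0},{1,3,6},{2},{4},{5}}
stable after 3 split(s): 5 block(s)
class of 1: {1,3,6}; class of 3: {1,3,6}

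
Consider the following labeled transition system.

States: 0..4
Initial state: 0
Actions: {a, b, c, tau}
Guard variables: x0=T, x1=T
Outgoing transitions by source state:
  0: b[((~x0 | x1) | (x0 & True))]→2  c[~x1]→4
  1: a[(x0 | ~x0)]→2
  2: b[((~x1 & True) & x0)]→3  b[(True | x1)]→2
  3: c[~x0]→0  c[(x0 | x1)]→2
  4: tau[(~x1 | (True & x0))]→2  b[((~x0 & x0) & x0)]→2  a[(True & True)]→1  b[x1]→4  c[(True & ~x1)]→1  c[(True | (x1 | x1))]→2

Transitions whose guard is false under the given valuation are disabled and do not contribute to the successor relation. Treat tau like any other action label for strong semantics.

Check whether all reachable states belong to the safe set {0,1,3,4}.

Inv-set: {0,1,3,4}
R = {0,2}
  0: ok
  2: outside
counterexample path to 2: b

Answer: INVARIANT VIOLATED at state 2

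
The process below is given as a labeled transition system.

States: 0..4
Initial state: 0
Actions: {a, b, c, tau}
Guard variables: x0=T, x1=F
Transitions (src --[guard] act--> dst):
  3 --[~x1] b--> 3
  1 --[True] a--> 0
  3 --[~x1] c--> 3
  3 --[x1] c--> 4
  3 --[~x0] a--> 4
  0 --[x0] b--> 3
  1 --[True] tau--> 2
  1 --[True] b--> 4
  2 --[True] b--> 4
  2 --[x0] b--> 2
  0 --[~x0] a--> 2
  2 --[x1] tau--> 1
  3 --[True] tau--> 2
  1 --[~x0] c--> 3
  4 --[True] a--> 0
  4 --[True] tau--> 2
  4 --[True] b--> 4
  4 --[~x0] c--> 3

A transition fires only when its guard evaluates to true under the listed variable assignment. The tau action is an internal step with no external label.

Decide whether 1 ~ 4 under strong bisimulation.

Answer: BISIMILAR

Trace:
Bisimulation quotient by refinement:
  π0 = {{0,1,2,3,4}}
  π1 = {{0,2},{1,4},{3}}
  π2 = {{0},{1,4},{2},{3}}
Fixed point at round 3; 4 class(es).
class of 1: {1,4}; class of 4: {1,4}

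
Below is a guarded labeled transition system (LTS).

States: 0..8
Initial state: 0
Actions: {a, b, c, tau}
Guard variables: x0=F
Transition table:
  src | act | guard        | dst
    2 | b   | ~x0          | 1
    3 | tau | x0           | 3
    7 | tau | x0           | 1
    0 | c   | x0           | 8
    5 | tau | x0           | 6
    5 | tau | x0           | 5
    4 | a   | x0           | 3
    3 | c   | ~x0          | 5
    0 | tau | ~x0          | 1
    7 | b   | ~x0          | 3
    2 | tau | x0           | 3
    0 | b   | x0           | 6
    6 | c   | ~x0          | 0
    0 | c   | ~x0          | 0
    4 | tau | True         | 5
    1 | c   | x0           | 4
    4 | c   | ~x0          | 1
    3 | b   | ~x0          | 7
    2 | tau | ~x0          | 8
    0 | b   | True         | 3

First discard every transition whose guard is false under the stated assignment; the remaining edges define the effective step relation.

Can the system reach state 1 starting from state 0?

Guard filter leaves 11 enabled edge(s).
Layer 0: {0}
Layer 1: {1,3}  cumulative {0,1,3}
Layer 2: {5,7}  cumulative {0,1,3,5,7}
Reach set: {0,1,3,5,7}
Path to 1: tau

Answer: REACHABLE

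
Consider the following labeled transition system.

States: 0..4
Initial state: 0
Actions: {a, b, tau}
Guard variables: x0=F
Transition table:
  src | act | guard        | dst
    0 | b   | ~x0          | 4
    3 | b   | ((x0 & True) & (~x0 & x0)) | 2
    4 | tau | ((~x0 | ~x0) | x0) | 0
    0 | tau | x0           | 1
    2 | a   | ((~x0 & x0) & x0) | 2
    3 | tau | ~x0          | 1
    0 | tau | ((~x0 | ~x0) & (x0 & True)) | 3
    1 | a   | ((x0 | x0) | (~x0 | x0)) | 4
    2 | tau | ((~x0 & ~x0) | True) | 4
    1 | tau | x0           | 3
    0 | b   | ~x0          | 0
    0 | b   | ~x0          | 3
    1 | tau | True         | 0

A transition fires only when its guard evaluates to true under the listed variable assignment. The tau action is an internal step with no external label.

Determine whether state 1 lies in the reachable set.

Guard filter leaves 8 enabled edge(s).
Layer 0: {0}
Layer 1: {3,4}  cumulative {0,3,4}
Layer 2: {1}  cumulative {0,1,3,4}
Reach set: {0,1,3,4}
witness 1: b·tau

Answer: REACHABLE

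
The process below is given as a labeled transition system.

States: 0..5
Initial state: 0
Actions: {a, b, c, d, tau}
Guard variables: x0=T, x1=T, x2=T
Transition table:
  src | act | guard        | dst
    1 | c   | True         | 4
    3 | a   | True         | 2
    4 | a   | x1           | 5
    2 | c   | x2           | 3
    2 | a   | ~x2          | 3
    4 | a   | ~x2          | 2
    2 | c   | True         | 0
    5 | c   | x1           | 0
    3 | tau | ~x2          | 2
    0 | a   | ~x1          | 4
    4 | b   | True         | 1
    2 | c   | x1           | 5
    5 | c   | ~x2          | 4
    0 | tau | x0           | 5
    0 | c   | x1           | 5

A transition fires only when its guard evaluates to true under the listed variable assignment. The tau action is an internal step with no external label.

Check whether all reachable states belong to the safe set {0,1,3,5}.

Safe = {0,1,3,5}
R = {0,5}
  0: ok
  5: ok

Answer: INVARIANT HOLDS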